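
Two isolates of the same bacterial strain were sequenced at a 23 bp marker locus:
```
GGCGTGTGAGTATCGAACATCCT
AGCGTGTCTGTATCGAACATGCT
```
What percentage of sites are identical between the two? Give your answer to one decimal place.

82.6%

4 positions differ (1, 8, 9, 21), so 19 of 23 match: 19/23 = 82.61%.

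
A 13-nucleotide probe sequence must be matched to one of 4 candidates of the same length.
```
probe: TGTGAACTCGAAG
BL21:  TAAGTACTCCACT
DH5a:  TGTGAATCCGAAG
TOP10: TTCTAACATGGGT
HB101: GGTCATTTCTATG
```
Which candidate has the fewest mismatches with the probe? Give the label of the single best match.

DH5a

Hamming distances to probe — BL21: 6; DH5a: 2; TOP10: 8; HB101: 6.
Smallest is DH5a with 2 mismatches.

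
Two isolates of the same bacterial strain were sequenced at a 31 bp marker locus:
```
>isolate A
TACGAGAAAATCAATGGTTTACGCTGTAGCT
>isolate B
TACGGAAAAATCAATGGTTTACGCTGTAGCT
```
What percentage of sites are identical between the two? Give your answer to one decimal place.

93.5%

Mismatches at positions 5, 6 (1-based): 2 of 31.
Identical positions: 29/31 = 93.55% → 93.5%.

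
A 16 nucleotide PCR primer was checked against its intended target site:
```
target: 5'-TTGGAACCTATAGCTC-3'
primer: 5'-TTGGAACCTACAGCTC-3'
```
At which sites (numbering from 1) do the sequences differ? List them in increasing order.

Differences at site 11 (T→C).

11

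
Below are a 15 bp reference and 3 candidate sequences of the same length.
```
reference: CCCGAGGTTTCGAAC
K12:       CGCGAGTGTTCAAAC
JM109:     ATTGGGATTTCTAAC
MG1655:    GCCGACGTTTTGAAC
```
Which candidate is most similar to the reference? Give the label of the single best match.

MG1655

Hamming distances to reference — K12: 4; JM109: 6; MG1655: 3.
Smallest is MG1655 with 3 mismatches.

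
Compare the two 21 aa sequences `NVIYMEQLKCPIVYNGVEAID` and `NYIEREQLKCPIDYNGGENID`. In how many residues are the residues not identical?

6

Mismatches (1-based): residue 2: V→Y; residue 4: Y→E; residue 5: M→R; residue 13: V→D; residue 17: V→G; residue 19: A→N.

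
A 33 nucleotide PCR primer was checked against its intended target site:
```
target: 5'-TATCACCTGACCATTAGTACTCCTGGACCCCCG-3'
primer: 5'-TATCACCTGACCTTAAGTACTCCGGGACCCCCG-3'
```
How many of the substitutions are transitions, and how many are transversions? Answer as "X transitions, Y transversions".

0 transitions, 3 transversions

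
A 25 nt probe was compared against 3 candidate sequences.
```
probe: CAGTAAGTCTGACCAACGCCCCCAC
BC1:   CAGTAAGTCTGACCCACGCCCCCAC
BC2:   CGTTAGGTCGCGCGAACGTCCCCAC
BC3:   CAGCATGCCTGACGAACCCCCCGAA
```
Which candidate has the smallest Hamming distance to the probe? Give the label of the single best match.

BC1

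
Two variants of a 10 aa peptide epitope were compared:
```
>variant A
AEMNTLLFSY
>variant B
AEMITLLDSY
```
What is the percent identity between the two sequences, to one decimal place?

Mismatches at positions 4, 8 (1-based): 2 of 10.
Identical positions: 8/10 = 80% → 80.0%.

80.0%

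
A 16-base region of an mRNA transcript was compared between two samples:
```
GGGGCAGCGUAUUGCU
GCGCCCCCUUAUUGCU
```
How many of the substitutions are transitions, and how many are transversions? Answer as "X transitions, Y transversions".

Transitions (purine↔purine or pyrimidine↔pyrimidine): none.
Transversions (purine↔pyrimidine): 2 G→C, 4 G→C, 6 A→C, 7 G→C, 9 G→U.

0 transitions, 5 transversions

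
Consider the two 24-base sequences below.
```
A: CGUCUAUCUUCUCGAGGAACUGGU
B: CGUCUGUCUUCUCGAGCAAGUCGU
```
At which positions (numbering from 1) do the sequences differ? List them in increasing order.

Differences at position 6 (A→G), position 17 (G→C), position 20 (C→G), position 22 (G→C).

6, 17, 20, 22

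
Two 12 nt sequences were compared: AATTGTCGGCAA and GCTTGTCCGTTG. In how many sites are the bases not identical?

6

Comparing position by position, 6 sites differ: 1 (A/G), 2 (A/C), 8 (G/C), 10 (C/T), 11 (A/T), 12 (A/G).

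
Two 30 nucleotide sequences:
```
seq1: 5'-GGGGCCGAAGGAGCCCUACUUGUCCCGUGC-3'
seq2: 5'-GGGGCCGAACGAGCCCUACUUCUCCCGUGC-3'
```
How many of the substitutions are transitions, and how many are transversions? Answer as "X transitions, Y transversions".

Mismatches (1-based):
site 10: G→C (purine→pyrimidine, transversion)
site 22: G→C (purine→pyrimidine, transversion)

0 transitions, 2 transversions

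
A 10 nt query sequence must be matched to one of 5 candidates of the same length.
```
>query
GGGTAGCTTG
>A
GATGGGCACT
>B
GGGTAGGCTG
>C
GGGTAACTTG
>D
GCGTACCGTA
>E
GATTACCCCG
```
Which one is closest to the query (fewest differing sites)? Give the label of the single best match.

A differs at 7 sites; B differs at 2 sites; C differs at 1 site; D differs at 4 sites; E differs at 5 sites. The closest is C.

C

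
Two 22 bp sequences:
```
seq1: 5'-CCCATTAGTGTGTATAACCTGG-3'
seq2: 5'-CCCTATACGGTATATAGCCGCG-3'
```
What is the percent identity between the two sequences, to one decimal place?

8 positions differ (4, 5, 8, 9, 12, 17, 20, 21), so 14 of 22 match: 14/22 = 63.64%.

63.6%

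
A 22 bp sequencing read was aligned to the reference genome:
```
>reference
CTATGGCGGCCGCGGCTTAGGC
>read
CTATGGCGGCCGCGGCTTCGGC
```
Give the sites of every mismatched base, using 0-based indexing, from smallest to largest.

Differences at site 18 (A→C).

18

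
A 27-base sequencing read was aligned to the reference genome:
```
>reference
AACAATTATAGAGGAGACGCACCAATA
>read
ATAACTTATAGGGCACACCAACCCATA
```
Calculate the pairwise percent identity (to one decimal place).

66.7%

Mismatches at positions 2, 3, 5, 12, 14, 16, 19, 20, 24 (1-based): 9 of 27.
Identical positions: 18/27 = 66.67% → 66.7%.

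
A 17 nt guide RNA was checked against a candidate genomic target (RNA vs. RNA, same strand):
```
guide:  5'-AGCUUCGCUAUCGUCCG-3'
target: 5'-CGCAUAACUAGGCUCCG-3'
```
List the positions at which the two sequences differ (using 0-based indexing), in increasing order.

Differences at position 0 (A→C), position 3 (U→A), position 5 (C→A), position 6 (G→A), position 10 (U→G), position 11 (C→G), position 12 (G→C).

0, 3, 5, 6, 10, 11, 12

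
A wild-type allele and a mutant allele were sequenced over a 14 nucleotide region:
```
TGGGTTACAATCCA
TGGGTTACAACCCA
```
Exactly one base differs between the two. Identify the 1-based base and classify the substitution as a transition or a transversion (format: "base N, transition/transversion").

base 11, transition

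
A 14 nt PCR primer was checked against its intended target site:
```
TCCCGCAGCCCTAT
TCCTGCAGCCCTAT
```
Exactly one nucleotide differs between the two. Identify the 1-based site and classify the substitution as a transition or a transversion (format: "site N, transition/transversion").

site 4, transition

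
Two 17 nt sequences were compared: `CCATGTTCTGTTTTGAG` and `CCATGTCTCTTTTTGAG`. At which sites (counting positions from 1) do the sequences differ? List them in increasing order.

Differences at site 7 (T→C), site 8 (C→T), site 9 (T→C), site 10 (G→T).

7, 8, 9, 10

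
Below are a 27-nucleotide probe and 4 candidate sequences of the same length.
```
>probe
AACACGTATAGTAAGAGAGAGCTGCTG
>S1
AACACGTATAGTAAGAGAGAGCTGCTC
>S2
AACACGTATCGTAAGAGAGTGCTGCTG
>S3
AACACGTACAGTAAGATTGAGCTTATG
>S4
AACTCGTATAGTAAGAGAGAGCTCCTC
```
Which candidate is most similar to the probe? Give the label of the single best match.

S1 differs at 1 base; S2 differs at 2 bases; S3 differs at 5 bases; S4 differs at 3 bases. The closest is S1.

S1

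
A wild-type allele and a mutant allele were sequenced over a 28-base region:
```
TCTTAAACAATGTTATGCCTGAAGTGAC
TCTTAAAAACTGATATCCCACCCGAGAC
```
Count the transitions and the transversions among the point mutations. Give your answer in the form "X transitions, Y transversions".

Transitions (purine↔purine or pyrimidine↔pyrimidine): none.
Transversions (purine↔pyrimidine): 8 C→A, 10 A→C, 13 T→A, 17 G→C, 20 T→A, 21 G→C, 22 A→C, 23 A→C, 25 T→A.

0 transitions, 9 transversions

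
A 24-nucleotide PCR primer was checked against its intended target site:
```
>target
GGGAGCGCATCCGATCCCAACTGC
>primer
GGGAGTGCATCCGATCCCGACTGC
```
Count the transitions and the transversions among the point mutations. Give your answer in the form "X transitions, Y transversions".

2 transitions, 0 transversions

Transitions (purine↔purine or pyrimidine↔pyrimidine): 6 C→T, 19 A→G.
Transversions (purine↔pyrimidine): none.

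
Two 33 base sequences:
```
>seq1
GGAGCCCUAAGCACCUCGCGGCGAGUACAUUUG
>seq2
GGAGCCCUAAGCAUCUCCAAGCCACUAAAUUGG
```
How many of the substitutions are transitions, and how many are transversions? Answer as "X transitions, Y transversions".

2 transitions, 6 transversions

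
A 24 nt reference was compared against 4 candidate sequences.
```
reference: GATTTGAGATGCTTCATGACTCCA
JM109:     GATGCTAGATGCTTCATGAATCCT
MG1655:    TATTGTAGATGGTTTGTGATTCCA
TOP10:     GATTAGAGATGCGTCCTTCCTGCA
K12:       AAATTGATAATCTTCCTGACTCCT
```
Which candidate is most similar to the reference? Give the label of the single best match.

JM109 differs at 5 positions; MG1655 differs at 7 positions; TOP10 differs at 6 positions; K12 differs at 7 positions. The closest is JM109.

JM109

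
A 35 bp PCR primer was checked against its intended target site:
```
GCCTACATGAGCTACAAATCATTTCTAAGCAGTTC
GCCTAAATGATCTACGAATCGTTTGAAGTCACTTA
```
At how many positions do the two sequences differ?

10

Comparing position by position, 10 positions differ: 6 (C/A), 11 (G/T), 16 (A/G), 21 (A/G), 25 (C/G), 26 (T/A), 28 (A/G), 29 (G/T), 32 (G/C), 35 (C/A).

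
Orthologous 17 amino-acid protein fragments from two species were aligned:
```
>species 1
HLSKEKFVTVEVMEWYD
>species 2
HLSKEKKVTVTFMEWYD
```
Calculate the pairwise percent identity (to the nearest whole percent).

3 positions differ (7, 11, 12), so 14 of 17 match: 14/17 = 82.35%.

82%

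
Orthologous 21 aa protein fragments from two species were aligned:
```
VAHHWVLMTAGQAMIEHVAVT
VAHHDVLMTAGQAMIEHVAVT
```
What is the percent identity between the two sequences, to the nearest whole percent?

95%

1 position differs (5), so 20 of 21 match: 20/21 = 95.24%.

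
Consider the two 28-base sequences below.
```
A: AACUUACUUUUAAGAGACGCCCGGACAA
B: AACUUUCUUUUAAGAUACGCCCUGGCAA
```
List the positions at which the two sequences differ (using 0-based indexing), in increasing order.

5, 15, 22, 24

Differences at position 5 (A→U), position 15 (G→U), position 22 (G→U), position 24 (A→G).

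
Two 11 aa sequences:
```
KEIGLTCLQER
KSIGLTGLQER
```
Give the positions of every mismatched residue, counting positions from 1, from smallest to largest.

2, 7

Scanning 1-based: 2: E/S; 7: C/G.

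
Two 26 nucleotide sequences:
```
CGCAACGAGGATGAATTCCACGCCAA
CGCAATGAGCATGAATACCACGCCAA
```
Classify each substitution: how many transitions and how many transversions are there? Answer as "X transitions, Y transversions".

1 transition, 2 transversions

Mismatches (1-based):
position 6: C→T (pyrimidine→pyrimidine, transition)
position 10: G→C (purine→pyrimidine, transversion)
position 17: T→A (pyrimidine→purine, transversion)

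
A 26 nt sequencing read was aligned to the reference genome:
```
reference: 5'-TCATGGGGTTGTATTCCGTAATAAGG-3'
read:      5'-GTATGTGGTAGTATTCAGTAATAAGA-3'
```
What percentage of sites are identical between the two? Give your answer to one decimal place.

Mismatches at positions 1, 2, 6, 10, 17, 26 (1-based): 6 of 26.
Identical positions: 20/26 = 76.92% → 76.9%.

76.9%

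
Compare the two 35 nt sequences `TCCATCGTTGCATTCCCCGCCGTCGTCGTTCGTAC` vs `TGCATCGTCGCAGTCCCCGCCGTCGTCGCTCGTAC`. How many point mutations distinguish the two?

Mismatches (1-based): position 2: C→G; position 9: T→C; position 13: T→G; position 29: T→C.

4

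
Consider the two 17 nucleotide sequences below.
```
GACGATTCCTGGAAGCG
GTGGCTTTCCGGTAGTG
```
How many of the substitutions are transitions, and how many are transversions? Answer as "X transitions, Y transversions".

3 transitions, 4 transversions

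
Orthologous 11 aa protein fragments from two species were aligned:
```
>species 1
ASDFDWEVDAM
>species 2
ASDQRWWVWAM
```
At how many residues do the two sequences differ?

4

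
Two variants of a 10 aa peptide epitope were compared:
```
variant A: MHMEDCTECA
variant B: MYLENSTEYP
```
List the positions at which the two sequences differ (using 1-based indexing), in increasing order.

2, 3, 5, 6, 9, 10

Scanning 1-based: 2: H/Y; 3: M/L; 5: D/N; 6: C/S; 9: C/Y; 10: A/P.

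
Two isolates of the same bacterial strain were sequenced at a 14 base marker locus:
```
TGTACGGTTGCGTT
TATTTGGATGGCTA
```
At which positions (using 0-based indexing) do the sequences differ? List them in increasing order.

Differences at position 1 (G→A), position 3 (A→T), position 4 (C→T), position 7 (T→A), position 10 (C→G), position 11 (G→C), position 13 (T→A).

1, 3, 4, 7, 10, 11, 13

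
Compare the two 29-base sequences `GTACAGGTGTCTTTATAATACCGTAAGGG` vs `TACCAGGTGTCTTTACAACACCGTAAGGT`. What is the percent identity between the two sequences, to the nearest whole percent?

79%

Mismatches at positions 1, 2, 3, 16, 19, 29 (1-based): 6 of 29.
Identical positions: 23/29 = 79.31% → 79%.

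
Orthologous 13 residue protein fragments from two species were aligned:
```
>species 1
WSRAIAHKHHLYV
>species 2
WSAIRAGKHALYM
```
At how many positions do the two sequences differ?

6

Comparing position by position, 6 positions differ: 3 (R/A), 4 (A/I), 5 (I/R), 7 (H/G), 10 (H/A), 13 (V/M).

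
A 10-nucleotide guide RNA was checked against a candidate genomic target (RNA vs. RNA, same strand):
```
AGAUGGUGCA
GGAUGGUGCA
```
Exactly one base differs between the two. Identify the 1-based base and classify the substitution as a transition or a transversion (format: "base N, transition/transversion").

The sequences differ only at base 1: A→G (purine→purine), a transition.

base 1, transition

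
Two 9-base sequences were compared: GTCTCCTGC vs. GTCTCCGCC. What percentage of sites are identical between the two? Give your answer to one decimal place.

Mismatches at positions 7, 8 (1-based): 2 of 9.
Identical positions: 7/9 = 77.78% → 77.8%.

77.8%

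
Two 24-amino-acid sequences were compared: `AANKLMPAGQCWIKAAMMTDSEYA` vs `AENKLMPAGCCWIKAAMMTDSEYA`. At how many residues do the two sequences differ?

Comparing position by position, 2 residues differ: 2 (A/E), 10 (Q/C).

2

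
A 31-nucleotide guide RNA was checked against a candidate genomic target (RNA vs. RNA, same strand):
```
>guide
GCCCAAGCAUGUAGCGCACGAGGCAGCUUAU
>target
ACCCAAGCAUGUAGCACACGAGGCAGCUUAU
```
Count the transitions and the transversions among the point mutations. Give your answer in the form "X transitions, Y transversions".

2 transitions, 0 transversions

Mismatches (1-based):
position 1: G→A (purine→purine, transition)
position 16: G→A (purine→purine, transition)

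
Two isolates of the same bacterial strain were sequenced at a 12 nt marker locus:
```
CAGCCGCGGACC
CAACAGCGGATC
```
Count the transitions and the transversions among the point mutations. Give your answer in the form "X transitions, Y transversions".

2 transitions, 1 transversion

Mismatches (1-based):
position 3: G→A (purine→purine, transition)
position 5: C→A (pyrimidine→purine, transversion)
position 11: C→T (pyrimidine→pyrimidine, transition)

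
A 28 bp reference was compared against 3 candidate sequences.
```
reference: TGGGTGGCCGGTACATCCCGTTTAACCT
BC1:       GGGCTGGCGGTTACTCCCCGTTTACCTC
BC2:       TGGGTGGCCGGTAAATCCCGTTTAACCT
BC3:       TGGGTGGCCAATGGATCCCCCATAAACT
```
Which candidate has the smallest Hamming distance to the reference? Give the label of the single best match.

BC2

Hamming distances to reference — BC1: 9; BC2: 1; BC3: 8.
Smallest is BC2 with 1 mismatch.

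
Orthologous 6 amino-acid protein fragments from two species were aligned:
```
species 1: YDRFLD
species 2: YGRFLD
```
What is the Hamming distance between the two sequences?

The sequences differ at positions 2 (1-based) — 1 in total.

1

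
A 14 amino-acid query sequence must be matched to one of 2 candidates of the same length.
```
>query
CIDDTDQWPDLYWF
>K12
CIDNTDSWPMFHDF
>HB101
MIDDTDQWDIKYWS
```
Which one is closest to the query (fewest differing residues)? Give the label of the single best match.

Hamming distances to query — K12: 6; HB101: 5.
Smallest is HB101 with 5 mismatches.

HB101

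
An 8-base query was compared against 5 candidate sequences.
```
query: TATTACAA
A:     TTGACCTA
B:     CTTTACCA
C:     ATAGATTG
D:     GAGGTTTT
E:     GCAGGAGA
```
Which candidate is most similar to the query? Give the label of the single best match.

B

Hamming distances to query — A: 5; B: 3; C: 7; D: 7; E: 7.
Smallest is B with 3 mismatches.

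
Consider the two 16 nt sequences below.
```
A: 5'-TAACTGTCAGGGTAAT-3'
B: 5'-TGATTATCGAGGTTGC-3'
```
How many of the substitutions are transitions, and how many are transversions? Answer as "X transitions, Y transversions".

7 transitions, 1 transversion

Mismatches (1-based):
site 2: A→G (purine→purine, transition)
site 4: C→T (pyrimidine→pyrimidine, transition)
site 6: G→A (purine→purine, transition)
site 9: A→G (purine→purine, transition)
site 10: G→A (purine→purine, transition)
site 14: A→T (purine→pyrimidine, transversion)
site 15: A→G (purine→purine, transition)
site 16: T→C (pyrimidine→pyrimidine, transition)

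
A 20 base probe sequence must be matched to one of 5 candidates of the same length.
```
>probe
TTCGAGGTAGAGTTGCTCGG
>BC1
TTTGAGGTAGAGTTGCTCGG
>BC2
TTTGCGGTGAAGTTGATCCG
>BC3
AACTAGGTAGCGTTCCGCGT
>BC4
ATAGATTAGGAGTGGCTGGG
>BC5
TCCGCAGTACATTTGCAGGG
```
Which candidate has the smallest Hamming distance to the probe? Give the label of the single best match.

BC1

BC1 differs at 1 site; BC2 differs at 6 sites; BC3 differs at 7 sites; BC4 differs at 8 sites; BC5 differs at 7 sites. The closest is BC1.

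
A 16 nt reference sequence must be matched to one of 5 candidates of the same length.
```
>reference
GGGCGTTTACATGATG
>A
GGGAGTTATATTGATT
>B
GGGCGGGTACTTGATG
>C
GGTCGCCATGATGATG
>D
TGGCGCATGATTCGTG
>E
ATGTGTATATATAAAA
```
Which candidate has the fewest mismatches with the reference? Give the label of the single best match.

B

Hamming distances to reference — A: 6; B: 3; C: 6; D: 8; E: 8.
Smallest is B with 3 mismatches.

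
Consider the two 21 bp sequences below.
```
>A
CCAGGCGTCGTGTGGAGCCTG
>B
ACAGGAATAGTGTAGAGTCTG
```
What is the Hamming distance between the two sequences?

6

Comparing position by position, 6 sites differ: 1 (C/A), 6 (C/A), 7 (G/A), 9 (C/A), 14 (G/A), 18 (C/T).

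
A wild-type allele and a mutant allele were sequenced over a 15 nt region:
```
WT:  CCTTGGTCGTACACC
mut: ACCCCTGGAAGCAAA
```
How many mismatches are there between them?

The sequences differ at bases 1, 3, 4, 5, 6, 7, 8, 9, 10, 11, 14, 15 (1-based) — 12 in total.

12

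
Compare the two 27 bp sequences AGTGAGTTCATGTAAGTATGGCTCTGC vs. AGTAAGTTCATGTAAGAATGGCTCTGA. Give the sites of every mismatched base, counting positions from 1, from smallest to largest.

4, 17, 27

Differences at site 4 (G→A), site 17 (T→A), site 27 (C→A).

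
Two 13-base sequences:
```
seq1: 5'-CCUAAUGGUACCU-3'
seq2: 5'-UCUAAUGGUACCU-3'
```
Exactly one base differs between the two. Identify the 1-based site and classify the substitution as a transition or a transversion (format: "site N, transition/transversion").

Site 1 changes C→U. C is a pyrimidine and U is a pyrimidine, so this is a transition.

site 1, transition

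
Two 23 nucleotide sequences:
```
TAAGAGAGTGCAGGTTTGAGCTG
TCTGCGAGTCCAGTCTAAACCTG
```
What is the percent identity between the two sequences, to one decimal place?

9 positions differ (2, 3, 5, 10, 14, 15, 17, 18, 20), so 14 of 23 match: 14/23 = 60.87%.

60.9%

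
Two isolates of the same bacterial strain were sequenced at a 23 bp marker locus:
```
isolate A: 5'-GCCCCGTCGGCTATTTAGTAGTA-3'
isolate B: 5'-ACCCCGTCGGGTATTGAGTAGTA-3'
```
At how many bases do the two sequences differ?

Mismatches (1-based): base 1: G→A; base 11: C→G; base 16: T→G.

3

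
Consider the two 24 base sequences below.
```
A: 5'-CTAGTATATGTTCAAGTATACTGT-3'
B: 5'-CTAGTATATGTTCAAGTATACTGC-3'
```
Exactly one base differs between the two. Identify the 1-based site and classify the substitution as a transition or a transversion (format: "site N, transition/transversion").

site 24, transition

Site 24 changes T→C. T is a pyrimidine and C is a pyrimidine, so this is a transition.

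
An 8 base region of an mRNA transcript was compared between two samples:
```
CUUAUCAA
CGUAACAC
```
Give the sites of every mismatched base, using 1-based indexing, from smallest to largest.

2, 5, 8

Scanning 1-based: 2: U/G; 5: U/A; 8: A/C.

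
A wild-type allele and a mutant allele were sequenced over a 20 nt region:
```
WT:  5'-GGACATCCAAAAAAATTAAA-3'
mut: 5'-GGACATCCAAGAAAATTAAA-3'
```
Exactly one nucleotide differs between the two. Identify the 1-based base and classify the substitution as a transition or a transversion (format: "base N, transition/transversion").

base 11, transition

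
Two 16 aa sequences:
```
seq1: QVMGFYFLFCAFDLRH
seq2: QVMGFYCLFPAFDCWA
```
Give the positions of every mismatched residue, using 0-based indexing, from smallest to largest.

Differences at position 6 (F→C), position 9 (C→P), position 13 (L→C), position 14 (R→W), position 15 (H→A).

6, 9, 13, 14, 15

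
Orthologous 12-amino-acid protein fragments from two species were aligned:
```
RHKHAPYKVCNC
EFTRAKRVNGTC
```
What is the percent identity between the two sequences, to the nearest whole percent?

17%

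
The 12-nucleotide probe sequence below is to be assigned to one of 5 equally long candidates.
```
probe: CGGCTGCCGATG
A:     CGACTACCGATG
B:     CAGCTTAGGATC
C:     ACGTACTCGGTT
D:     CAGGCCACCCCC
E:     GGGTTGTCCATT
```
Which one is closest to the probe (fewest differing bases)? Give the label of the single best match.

Hamming distances to probe — A: 2; B: 5; C: 8; D: 9; E: 5.
Smallest is A with 2 mismatches.

A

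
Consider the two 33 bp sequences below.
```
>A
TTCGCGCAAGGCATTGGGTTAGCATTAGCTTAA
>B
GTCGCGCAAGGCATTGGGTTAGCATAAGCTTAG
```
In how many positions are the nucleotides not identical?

Comparing position by position, 3 positions differ: 1 (T/G), 26 (T/A), 33 (A/G).

3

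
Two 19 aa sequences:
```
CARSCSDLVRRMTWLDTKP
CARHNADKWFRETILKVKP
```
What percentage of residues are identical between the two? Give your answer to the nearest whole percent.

Mismatches at positions 4, 5, 6, 8, 9, 10, 12, 14, 16, 17 (1-based): 10 of 19.
Identical positions: 9/19 = 47.37% → 47%.

47%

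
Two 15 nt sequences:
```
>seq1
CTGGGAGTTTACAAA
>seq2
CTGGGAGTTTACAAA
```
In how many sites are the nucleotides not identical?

The two sequences are identical at every position.

0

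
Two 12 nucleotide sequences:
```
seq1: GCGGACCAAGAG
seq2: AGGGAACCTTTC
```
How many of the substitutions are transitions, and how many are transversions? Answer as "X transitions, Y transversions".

1 transition, 7 transversions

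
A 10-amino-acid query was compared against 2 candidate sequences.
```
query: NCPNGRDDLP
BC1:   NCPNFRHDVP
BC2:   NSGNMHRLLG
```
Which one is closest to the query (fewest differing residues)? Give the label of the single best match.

BC1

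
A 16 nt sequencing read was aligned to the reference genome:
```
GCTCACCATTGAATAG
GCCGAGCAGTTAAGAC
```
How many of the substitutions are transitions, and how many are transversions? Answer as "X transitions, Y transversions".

1 transition, 6 transversions

Transitions (purine↔purine or pyrimidine↔pyrimidine): 3 T→C.
Transversions (purine↔pyrimidine): 4 C→G, 6 C→G, 9 T→G, 11 G→T, 14 T→G, 16 G→C.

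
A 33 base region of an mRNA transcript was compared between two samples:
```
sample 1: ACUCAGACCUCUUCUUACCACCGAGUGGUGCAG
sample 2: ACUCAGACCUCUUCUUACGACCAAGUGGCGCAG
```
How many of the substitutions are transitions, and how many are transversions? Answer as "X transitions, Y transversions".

Transitions (purine↔purine or pyrimidine↔pyrimidine): 23 G→A, 29 U→C.
Transversions (purine↔pyrimidine): 19 C→G.

2 transitions, 1 transversion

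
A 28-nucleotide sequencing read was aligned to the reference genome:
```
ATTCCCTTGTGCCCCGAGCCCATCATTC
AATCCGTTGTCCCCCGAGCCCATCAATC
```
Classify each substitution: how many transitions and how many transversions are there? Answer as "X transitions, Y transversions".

Mismatches (1-based):
position 2: T→A (pyrimidine→purine, transversion)
position 6: C→G (pyrimidine→purine, transversion)
position 11: G→C (purine→pyrimidine, transversion)
position 26: T→A (pyrimidine→purine, transversion)

0 transitions, 4 transversions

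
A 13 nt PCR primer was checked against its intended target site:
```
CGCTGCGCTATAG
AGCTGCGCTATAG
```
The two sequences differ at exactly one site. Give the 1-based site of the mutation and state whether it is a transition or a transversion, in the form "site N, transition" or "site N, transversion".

The sequences differ only at site 1: C→A (pyrimidine→purine), a transversion.

site 1, transversion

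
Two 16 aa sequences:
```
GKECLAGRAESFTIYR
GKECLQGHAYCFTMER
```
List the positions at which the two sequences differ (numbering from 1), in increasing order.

6, 8, 10, 11, 14, 15

Scanning 1-based: 6: A/Q; 8: R/H; 10: E/Y; 11: S/C; 14: I/M; 15: Y/E.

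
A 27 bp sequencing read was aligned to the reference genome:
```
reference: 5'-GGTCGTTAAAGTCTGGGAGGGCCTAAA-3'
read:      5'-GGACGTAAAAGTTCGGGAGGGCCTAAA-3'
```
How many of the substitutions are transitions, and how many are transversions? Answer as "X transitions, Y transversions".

Mismatches (1-based):
base 3: T→A (pyrimidine→purine, transversion)
base 7: T→A (pyrimidine→purine, transversion)
base 13: C→T (pyrimidine→pyrimidine, transition)
base 14: T→C (pyrimidine→pyrimidine, transition)

2 transitions, 2 transversions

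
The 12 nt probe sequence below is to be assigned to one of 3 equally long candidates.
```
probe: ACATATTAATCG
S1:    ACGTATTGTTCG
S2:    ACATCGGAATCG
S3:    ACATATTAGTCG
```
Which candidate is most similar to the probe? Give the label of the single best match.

S3

Hamming distances to probe — S1: 3; S2: 3; S3: 1.
Smallest is S3 with 1 mismatch.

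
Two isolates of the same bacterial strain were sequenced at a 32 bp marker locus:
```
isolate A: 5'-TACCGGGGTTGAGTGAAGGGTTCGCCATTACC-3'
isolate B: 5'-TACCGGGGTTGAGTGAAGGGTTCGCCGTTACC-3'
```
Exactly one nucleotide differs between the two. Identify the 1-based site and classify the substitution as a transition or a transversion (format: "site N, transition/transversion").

site 27, transition

The sequences differ only at site 27: A→G (purine→purine), a transition.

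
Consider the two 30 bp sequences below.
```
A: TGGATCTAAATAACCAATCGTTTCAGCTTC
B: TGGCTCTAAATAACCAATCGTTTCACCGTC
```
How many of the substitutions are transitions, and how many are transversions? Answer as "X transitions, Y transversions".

0 transitions, 3 transversions

Mismatches (1-based):
site 4: A→C (purine→pyrimidine, transversion)
site 26: G→C (purine→pyrimidine, transversion)
site 28: T→G (pyrimidine→purine, transversion)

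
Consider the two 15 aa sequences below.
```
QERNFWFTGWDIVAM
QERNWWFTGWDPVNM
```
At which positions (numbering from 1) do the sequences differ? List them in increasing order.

Differences at position 5 (F→W), position 12 (I→P), position 14 (A→N).

5, 12, 14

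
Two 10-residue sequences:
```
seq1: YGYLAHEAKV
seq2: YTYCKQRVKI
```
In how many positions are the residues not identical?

7

The sequences differ at positions 2, 4, 5, 6, 7, 8, 10 (1-based) — 7 in total.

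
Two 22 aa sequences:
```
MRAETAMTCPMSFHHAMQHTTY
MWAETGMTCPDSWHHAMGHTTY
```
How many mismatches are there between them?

Mismatches (1-based): position 2: R→W; position 6: A→G; position 11: M→D; position 13: F→W; position 18: Q→G.

5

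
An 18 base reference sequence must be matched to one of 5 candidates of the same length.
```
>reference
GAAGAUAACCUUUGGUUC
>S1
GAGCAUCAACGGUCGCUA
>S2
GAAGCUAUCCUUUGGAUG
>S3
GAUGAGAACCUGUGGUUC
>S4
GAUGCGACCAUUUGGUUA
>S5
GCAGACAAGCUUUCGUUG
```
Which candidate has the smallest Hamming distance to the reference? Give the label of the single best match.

S3

Hamming distances to reference — S1: 9; S2: 4; S3: 3; S4: 6; S5: 5.
Smallest is S3 with 3 mismatches.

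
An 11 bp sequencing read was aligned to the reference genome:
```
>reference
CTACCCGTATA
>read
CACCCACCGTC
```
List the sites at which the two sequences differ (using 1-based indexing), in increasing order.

2, 3, 6, 7, 8, 9, 11

Differences at site 2 (T→A), site 3 (A→C), site 6 (C→A), site 7 (G→C), site 8 (T→C), site 9 (A→G), site 11 (A→C).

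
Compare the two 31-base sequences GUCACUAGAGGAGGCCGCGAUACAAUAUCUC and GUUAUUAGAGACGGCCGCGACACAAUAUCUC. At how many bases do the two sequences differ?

5

Comparing position by position, 5 bases differ: 3 (C/U), 5 (C/U), 11 (G/A), 12 (A/C), 21 (U/C).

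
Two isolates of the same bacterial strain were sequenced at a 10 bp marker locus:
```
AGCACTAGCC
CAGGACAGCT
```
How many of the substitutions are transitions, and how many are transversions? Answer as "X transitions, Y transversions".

4 transitions, 3 transversions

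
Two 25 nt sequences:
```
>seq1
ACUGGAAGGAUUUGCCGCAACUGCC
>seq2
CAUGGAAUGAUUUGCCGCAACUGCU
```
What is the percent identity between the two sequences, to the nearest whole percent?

84%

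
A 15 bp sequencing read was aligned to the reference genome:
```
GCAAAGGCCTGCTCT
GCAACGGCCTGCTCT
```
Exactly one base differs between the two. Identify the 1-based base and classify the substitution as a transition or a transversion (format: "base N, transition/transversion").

Base 5 changes A→C. A is a purine and C is a pyrimidine, so this is a transversion.

base 5, transversion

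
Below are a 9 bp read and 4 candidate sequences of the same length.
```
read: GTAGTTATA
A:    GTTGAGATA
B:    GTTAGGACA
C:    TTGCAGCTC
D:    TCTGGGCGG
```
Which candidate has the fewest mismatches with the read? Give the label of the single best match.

A

A differs at 3 positions; B differs at 5 positions; C differs at 7 positions; D differs at 8 positions. The closest is A.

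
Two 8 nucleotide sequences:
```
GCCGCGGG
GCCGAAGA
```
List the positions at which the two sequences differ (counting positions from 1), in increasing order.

5, 6, 8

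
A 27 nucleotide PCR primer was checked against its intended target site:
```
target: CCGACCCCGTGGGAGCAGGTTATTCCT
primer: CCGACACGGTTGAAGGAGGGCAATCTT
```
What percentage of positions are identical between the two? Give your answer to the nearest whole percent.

67%

Mismatches at positions 6, 8, 11, 13, 16, 20, 21, 23, 26 (1-based): 9 of 27.
Identical positions: 18/27 = 66.67% → 67%.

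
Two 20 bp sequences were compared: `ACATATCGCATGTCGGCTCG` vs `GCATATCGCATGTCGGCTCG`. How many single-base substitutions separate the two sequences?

1

The sequences differ at bases 1 (1-based) — 1 in total.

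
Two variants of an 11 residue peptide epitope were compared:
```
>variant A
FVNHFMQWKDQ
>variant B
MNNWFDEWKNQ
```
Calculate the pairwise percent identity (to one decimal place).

6 positions differ (1, 2, 4, 6, 7, 10), so 5 of 11 match: 5/11 = 45.45%.

45.5%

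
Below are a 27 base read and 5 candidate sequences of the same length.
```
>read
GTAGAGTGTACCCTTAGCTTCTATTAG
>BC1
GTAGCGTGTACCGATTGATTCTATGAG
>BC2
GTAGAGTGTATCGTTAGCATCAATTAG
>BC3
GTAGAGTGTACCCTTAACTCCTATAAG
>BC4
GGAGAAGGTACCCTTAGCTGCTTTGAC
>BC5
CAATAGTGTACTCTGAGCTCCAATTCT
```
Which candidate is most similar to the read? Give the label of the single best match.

BC3

Hamming distances to read — BC1: 6; BC2: 4; BC3: 3; BC4: 7; BC5: 9.
Smallest is BC3 with 3 mismatches.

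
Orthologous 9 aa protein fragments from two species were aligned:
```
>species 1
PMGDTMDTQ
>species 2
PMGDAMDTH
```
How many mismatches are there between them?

Mismatches (1-based): residue 5: T→A; residue 9: Q→H.

2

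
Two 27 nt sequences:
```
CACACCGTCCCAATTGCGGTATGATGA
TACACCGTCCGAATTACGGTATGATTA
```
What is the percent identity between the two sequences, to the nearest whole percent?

85%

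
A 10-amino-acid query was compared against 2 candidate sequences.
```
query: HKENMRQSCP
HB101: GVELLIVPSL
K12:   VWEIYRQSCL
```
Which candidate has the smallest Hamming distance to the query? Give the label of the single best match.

Hamming distances to query — HB101: 9; K12: 5.
Smallest is K12 with 5 mismatches.

K12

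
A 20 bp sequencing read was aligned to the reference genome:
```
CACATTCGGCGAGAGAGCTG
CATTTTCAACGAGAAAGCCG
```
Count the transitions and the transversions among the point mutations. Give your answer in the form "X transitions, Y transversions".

5 transitions, 1 transversion

Transitions (purine↔purine or pyrimidine↔pyrimidine): 3 C→T, 8 G→A, 9 G→A, 15 G→A, 19 T→C.
Transversions (purine↔pyrimidine): 4 A→T.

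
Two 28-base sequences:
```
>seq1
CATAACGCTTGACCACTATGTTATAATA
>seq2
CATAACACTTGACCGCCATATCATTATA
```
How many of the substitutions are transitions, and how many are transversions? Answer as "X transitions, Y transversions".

5 transitions, 1 transversion

Transitions (purine↔purine or pyrimidine↔pyrimidine): 7 G→A, 15 A→G, 17 T→C, 20 G→A, 22 T→C.
Transversions (purine↔pyrimidine): 25 A→T.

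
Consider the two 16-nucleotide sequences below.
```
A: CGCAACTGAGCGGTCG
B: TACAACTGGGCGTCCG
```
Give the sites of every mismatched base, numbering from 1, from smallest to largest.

Scanning 1-based: 1: C/T; 2: G/A; 9: A/G; 13: G/T; 14: T/C.

1, 2, 9, 13, 14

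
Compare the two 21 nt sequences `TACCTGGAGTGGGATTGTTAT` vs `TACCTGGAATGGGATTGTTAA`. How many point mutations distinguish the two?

2

Mismatches (1-based): site 9: G→A; site 21: T→A.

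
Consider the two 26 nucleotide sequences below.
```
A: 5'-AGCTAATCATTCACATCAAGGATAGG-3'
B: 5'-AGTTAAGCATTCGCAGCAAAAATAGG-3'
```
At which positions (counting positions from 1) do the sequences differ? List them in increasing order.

Scanning 1-based: 3: C/T; 7: T/G; 13: A/G; 16: T/G; 20: G/A; 21: G/A.

3, 7, 13, 16, 20, 21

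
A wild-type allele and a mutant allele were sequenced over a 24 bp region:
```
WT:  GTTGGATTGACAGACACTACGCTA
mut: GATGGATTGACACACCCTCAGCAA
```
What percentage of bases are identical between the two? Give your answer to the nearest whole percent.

75%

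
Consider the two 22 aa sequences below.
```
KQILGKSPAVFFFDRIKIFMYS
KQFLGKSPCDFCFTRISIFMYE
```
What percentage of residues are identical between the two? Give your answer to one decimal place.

68.2%

7 positions differ (3, 9, 10, 12, 14, 17, 22), so 15 of 22 match: 15/22 = 68.18%.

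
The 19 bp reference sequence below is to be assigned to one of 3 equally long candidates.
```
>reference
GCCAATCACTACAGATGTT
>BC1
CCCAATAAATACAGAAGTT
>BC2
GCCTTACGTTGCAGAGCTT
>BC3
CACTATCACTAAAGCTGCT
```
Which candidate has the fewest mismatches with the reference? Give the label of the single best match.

BC1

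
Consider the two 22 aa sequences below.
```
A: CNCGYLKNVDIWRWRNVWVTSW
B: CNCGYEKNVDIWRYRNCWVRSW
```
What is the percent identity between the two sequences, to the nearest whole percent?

82%

Mismatches at positions 6, 14, 17, 20 (1-based): 4 of 22.
Identical positions: 18/22 = 81.82% → 82%.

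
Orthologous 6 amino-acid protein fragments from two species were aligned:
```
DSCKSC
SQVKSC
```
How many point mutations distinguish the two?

3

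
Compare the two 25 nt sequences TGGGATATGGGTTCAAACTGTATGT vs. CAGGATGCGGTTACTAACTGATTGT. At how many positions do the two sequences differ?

The sequences differ at positions 1, 2, 7, 8, 11, 13, 15, 21, 22 (1-based) — 9 in total.

9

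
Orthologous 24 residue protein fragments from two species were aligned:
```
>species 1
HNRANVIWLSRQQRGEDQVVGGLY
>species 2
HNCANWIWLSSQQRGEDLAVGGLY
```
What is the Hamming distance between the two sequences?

5

Comparing position by position, 5 residues differ: 3 (R/C), 6 (V/W), 11 (R/S), 18 (Q/L), 19 (V/A).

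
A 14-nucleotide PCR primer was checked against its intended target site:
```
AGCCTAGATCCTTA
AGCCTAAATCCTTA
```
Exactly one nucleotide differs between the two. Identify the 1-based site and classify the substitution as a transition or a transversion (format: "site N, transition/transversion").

Site 7 changes G→A. G is a purine and A is a purine, so this is a transition.

site 7, transition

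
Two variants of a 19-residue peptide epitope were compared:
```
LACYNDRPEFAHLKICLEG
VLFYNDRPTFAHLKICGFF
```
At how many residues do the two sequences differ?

7

Comparing position by position, 7 residues differ: 1 (L/V), 2 (A/L), 3 (C/F), 9 (E/T), 17 (L/G), 18 (E/F), 19 (G/F).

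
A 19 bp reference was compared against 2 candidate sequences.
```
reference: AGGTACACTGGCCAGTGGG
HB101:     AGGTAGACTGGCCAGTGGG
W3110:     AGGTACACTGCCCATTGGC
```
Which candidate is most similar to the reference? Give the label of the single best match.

Hamming distances to reference — HB101: 1; W3110: 3.
Smallest is HB101 with 1 mismatch.

HB101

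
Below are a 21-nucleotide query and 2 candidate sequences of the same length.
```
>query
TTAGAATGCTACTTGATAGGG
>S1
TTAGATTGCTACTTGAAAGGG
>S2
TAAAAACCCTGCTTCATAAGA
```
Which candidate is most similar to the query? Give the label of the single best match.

S1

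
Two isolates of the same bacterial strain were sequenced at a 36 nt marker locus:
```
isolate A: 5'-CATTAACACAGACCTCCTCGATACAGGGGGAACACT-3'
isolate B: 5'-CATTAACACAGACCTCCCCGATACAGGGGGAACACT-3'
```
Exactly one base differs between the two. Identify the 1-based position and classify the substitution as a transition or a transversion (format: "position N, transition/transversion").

position 18, transition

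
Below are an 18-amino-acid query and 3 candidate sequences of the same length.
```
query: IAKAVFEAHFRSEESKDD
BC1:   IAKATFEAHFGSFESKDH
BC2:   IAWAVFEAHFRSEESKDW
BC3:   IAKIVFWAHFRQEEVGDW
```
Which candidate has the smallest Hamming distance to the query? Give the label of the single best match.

BC2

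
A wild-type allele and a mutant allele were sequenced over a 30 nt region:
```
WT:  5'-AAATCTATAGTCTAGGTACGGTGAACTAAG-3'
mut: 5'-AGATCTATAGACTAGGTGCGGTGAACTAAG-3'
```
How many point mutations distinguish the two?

3

Comparing position by position, 3 positions differ: 2 (A/G), 11 (T/A), 18 (A/G).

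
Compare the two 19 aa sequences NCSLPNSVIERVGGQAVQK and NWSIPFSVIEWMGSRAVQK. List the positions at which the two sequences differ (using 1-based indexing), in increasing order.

Differences at position 2 (C→W), position 4 (L→I), position 6 (N→F), position 11 (R→W), position 12 (V→M), position 14 (G→S), position 15 (Q→R).

2, 4, 6, 11, 12, 14, 15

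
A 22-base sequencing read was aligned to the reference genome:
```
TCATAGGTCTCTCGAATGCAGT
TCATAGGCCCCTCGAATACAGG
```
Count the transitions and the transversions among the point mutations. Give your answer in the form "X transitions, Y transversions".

3 transitions, 1 transversion

Transitions (purine↔purine or pyrimidine↔pyrimidine): 8 T→C, 10 T→C, 18 G→A.
Transversions (purine↔pyrimidine): 22 T→G.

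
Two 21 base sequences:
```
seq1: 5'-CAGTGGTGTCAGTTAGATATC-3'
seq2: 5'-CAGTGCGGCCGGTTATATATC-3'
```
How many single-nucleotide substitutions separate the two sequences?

5

Comparing position by position, 5 bases differ: 6 (G/C), 7 (T/G), 9 (T/C), 11 (A/G), 16 (G/T).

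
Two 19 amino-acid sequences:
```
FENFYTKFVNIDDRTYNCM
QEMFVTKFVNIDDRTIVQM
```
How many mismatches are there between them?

6

The sequences differ at residues 1, 3, 5, 16, 17, 18 (1-based) — 6 in total.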